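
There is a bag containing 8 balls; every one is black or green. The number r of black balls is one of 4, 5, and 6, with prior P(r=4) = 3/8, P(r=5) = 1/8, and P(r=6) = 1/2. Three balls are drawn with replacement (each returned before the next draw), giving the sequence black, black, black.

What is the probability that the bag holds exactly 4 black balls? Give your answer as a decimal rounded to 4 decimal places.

The likelihood of the observed sequence under each hypothesis: P(data | r = 4) = (4/8)(4/8)(4/8) = 0.125; P(data | r = 5) = (5/8)(5/8)(5/8) = 0.24414; P(data | r = 6) = (6/8)(6/8)(6/8) = 0.42188.
Weighting by the prior gives 3/8 · 0.125 = 0.046875, 1/8 · 0.24414 = 0.030518, 1/2 · 0.42188 = 0.21094; with total 0.28833.
So P(r = 4 | data) = (0.046875) / (0.28833) = 0.16257.

0.1626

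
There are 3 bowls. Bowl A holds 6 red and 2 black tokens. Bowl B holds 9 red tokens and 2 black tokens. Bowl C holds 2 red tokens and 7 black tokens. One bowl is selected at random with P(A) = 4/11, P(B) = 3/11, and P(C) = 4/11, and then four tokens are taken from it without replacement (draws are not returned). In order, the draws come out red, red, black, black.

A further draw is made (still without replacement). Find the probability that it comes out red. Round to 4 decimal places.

0.6399

The likelihood of the observed sequence under each hypothesis: P(data | bowl A) = (6/8)(5/7)(2/6)(1/5) = 0.035714; P(data | bowl B) = (9/11)(8/10)(2/9)(1/8) = 0.018182; P(data | bowl C) = (2/9)(1/8)(7/7)(6/6) = 0.027778.
Multiplying each by its prior: 4/11 · 0.035714 = 0.012987, 3/11 · 0.018182 = 0.0049587, 4/11 · 0.027778 = 0.010101; summing to 0.028047.
Normalising, the posterior is P(bowl A | data) = 0.46305, P(bowl B | data) = 0.1768, P(bowl C | data) = 0.36015.
Averaging over the posterior, P(red next | data) = (1)(0.46305) + (1)(0.1768) + (0)(0.36015) = 0.63985.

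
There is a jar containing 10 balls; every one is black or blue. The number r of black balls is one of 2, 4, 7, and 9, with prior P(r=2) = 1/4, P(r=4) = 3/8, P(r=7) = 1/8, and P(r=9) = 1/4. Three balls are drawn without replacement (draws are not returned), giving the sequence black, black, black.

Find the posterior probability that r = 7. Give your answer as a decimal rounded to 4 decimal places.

0.1628

For each hypothesis, P(data | H) works out to: P(data | r = 2) = (2/10)(1/9)(0/8) = 0; P(data | r = 4) = (4/10)(3/9)(2/8) = 1/30; P(data | r = 7) = (7/10)(6/9)(5/8) = 7/24; P(data | r = 9) = (9/10)(8/9)(7/8) = 7/10.
The prior-weighted likelihoods are 1/4 · 0 = 0, 3/8 · 1/30 = 1/80, 1/8 · 7/24 = 7/192, 1/4 · 7/10 = 7/40; with total 43/192.
By Bayes' rule, P(r = 7 | data) = (7/192) / (43/192) = 7/43.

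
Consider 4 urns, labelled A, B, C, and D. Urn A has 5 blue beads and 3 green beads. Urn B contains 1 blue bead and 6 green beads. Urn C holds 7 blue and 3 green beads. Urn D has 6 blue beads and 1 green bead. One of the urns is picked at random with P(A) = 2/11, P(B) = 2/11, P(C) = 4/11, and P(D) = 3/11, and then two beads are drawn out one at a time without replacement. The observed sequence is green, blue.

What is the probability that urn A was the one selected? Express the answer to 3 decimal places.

Under each hypothesis, the probability of the observed sequence is: P(data | urn A) = (3/8)(5/7) = 15/56; P(data | urn B) = (6/7)(1/6) = 1/7; P(data | urn C) = (3/10)(7/9) = 7/30; P(data | urn D) = (1/7)(6/6) = 1/7.
The prior-weighted likelihoods are 2/11 · 15/56 = 15/308, 2/11 · 1/7 = 2/77, 4/11 · 7/30 = 14/165, 3/11 · 1/7 = 3/77; with total 131/660.
By Bayes' rule, P(urn A | data) = (15/308) / (131/660) = 225/917.

0.245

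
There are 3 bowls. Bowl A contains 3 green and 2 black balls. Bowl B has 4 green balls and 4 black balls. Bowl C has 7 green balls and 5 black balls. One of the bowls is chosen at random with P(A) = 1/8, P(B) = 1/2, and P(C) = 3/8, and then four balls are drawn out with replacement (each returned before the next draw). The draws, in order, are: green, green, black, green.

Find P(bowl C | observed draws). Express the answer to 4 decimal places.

For each hypothesis, P(data | H) works out to: P(data | bowl A) = (3/5)(3/5)(2/5)(3/5) = 0.0864; P(data | bowl B) = (4/8)(4/8)(4/8)(4/8) = 0.0625; P(data | bowl C) = (7/12)(7/12)(5/12)(7/12) = 0.082706.
Multiplying each by its prior: 1/8 · 0.0864 = 0.0108, 1/2 · 0.0625 = 0.03125, 3/8 · 0.082706 = 0.031015; summing to 0.073065.
So P(bowl C | data) = (0.031015) / (0.073065) = 0.42448.

0.4245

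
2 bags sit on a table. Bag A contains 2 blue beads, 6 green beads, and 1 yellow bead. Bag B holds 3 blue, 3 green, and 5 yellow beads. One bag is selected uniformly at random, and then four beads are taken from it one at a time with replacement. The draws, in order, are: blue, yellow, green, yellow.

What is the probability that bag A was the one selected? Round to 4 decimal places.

The likelihood of the observed sequence under each hypothesis: P(data | bag A) = (2/9)(1/9)(6/9)(1/9) = 0.001829; P(data | bag B) = (3/11)(5/11)(3/11)(5/11) = 0.015368.
Weighting by the prior gives 1/2 · 0.001829 = 0.00091449, 1/2 · 0.015368 = 0.0076839; with total 0.0085984.
Hence P(bag A | data) = (0.00091449) / (0.0085984) = 0.10636.

0.1064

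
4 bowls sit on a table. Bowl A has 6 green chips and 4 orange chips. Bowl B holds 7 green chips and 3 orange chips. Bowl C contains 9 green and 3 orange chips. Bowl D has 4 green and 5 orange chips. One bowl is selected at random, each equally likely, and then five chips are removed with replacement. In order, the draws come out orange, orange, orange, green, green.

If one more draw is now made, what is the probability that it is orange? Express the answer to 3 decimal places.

0.433

Under each hypothesis, the probability of the observed sequence is: P(data | bowl A) = (4/10)(4/10)(4/10)(6/10)(6/10) = 0.02304; P(data | bowl B) = (3/10)(3/10)(3/10)(7/10)(7/10) = 0.01323; P(data | bowl C) = (3/12)(3/12)(3/12)(9/12)(9/12) = 0.0087891; P(data | bowl D) = (5/9)(5/9)(5/9)(4/9)(4/9) = 0.03387.
Weighting by the prior gives 1/4 · 0.02304 = 0.00576, 1/4 · 0.01323 = 0.0033075, 1/4 · 0.0087891 = 0.0021973, 1/4 · 0.03387 = 0.0084675; summing to 0.019732.
The posterior is then P(bowl A | data) = 0.29191, P(bowl B | data) = 0.16762, P(bowl C | data) = 0.11135, P(bowl D | data) = 0.42912.
The predictive probability is P(orange next | data) = (2/5)(0.29191) + (3/10)(0.16762) + (1/4)(0.11135) + (5/9)(0.42912) = 0.43329.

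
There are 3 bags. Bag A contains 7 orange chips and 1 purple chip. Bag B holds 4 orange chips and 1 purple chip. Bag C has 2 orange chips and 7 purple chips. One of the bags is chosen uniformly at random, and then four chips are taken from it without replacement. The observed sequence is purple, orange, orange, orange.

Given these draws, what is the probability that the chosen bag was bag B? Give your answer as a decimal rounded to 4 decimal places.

0.6154

Compute the likelihood of the observed sequence for each case: P(data | bag A) = (1/8)(7/7)(6/6)(5/5) = 1/8; P(data | bag B) = (1/5)(4/4)(3/3)(2/2) = 1/5; P(data | bag C) = (7/9)(2/8)(1/7)(0/6) = 0.
Multiplying each by its prior: 1/3 · 1/8 = 1/24, 1/3 · 1/5 = 1/15, 1/3 · 0 = 0; summing to 13/120.
Hence P(bag B | data) = (1/15) / (13/120) = 8/13.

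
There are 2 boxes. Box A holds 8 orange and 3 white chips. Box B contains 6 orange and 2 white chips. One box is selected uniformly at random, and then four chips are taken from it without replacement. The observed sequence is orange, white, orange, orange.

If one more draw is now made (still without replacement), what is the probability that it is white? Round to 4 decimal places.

0.2668

Under each hypothesis, the probability of the observed sequence is: P(data | box A) = (8/11)(3/10)(7/9)(6/8) = 7/55; P(data | box B) = (6/8)(2/7)(5/6)(4/5) = 1/7.
The prior-weighted likelihoods are 1/2 · 7/55 = 7/110, 1/2 · 1/7 = 1/14; summing to 52/385.
Dividing through by the total gives posterior P(box A | data) = 49/104, P(box B | data) = 55/104.
So P(white next | data) = Σ P(white next | H) P(H | data) = (2/7)(49/104) + (1/4)(55/104) = 111/416.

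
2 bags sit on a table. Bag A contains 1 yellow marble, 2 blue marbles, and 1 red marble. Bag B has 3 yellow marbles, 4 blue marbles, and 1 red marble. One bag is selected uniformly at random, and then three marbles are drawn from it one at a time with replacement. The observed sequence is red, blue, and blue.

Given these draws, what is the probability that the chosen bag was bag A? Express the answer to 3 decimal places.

For each hypothesis, P(data | H) works out to: P(data | bag A) = (1/4)(2/4)(2/4) = 1/16; P(data | bag B) = (1/8)(4/8)(4/8) = 1/32.
Multiplying each by its prior: 1/2 · 1/16 = 1/32, 1/2 · 1/32 = 1/64; with total 3/64.
By Bayes' rule, P(bag A | data) = (1/32) / (3/64) = 2/3.

0.667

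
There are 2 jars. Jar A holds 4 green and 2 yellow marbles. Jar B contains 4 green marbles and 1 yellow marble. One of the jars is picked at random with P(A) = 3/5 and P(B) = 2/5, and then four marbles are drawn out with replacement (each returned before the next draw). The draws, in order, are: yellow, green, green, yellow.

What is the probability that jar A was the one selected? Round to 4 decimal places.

0.7432

Under each hypothesis, the probability of the observed sequence is: P(data | jar A) = (2/6)(4/6)(4/6)(2/6) = 0.049383; P(data | jar B) = (1/5)(4/5)(4/5)(1/5) = 0.0256.
The prior-weighted likelihoods are 3/5 · 0.049383 = 0.02963, 2/5 · 0.0256 = 0.01024; with total 0.03987.
So P(jar A | data) = (0.02963) / (0.03987) = 0.74316.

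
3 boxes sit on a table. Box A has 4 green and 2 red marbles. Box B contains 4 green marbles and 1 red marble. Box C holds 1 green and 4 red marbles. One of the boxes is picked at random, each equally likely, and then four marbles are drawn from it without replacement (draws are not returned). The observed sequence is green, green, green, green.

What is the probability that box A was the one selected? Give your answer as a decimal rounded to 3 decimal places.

0.250

Under each hypothesis, the probability of the observed sequence is: P(data | box A) = (4/6)(3/5)(2/4)(1/3) = 1/15; P(data | box B) = (4/5)(3/4)(2/3)(1/2) = 1/5; P(data | box C) = (1/5)(0/4) = 0.
Weighting by the prior gives 1/3 · 1/15 = 1/45, 1/3 · 1/5 = 1/15, 1/3 · 0 = 0; these sum to 4/45.
By Bayes' rule, P(box A | data) = (1/45) / (4/45) = 1/4.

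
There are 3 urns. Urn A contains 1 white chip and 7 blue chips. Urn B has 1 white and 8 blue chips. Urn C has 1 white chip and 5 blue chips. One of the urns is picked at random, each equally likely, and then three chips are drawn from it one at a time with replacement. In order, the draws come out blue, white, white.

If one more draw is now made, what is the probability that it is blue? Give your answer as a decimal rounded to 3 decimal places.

0.858

Compute the likelihood of the observed sequence for each case: P(data | urn A) = (7/8)(1/8)(1/8) = 0.013672; P(data | urn B) = (8/9)(1/9)(1/9) = 0.010974; P(data | urn C) = (5/6)(1/6)(1/6) = 0.023148.
The prior-weighted likelihoods are 1/3 · 0.013672 = 0.0045573, 1/3 · 0.010974 = 0.003658, 1/3 · 0.023148 = 0.007716; these sum to 0.015931.
The posterior is then P(urn A | data) = 0.28606, P(urn B | data) = 0.22961, P(urn C | data) = 0.48433.
The predictive probability is P(blue next | data) = (7/8)(0.28606) + (8/9)(0.22961) + (5/6)(0.48433) = 0.85801.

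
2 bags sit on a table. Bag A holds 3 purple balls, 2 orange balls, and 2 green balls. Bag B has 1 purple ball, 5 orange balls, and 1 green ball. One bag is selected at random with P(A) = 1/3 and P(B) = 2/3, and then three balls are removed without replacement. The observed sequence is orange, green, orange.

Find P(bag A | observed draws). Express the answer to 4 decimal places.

0.0909

For each hypothesis, P(data | H) works out to: P(data | bag A) = (2/7)(2/6)(1/5) = 2/105; P(data | bag B) = (5/7)(1/6)(4/5) = 2/21.
Multiplying each by its prior: 1/3 · 2/105 = 2/315, 2/3 · 2/21 = 4/63; these sum to 22/315.
Hence P(bag A | data) = (2/315) / (22/315) = 1/11.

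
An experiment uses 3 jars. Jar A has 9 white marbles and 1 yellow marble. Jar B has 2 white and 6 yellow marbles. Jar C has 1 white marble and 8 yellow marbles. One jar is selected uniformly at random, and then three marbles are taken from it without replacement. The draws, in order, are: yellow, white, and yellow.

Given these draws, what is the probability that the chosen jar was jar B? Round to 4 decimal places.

0.6164

For each hypothesis, P(data | H) works out to: P(data | jar A) = (1/10)(9/9)(0/8) = 0; P(data | jar B) = (6/8)(2/7)(5/6) = 5/28; P(data | jar C) = (8/9)(1/8)(7/7) = 1/9.
Weighting by the prior gives 1/3 · 0 = 0, 1/3 · 5/28 = 5/84, 1/3 · 1/9 = 1/27; with total 73/756.
By Bayes' rule, P(jar B | data) = (5/84) / (73/756) = 45/73.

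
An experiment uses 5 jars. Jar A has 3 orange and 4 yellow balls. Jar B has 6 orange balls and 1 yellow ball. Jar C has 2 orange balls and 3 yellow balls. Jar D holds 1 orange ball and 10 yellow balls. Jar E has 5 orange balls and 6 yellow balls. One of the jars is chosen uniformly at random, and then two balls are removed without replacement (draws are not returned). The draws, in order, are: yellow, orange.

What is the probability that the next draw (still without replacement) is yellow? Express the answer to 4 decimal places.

0.5620

For each hypothesis, P(data | H) works out to: P(data | jar A) = (4/7)(3/6) = 0.28571; P(data | jar B) = (1/7)(6/6) = 0.14286; P(data | jar C) = (3/5)(2/4) = 0.3; P(data | jar D) = (10/11)(1/10) = 0.090909; P(data | jar E) = (6/11)(5/10) = 0.27273.
The prior-weighted likelihoods are 1/5 · 0.28571 = 0.057143, 1/5 · 0.14286 = 0.028571, 1/5 · 0.3 = 0.06, 1/5 · 0.090909 = 0.018182, 1/5 · 0.27273 = 0.054545; these sum to 0.21844.
The posterior is then P(jar A | data) = 0.26159, P(jar B | data) = 0.1308, P(jar C | data) = 0.27467, P(jar D | data) = 0.083234, P(jar E | data) = 0.2497.
Averaging over the posterior, P(yellow next | data) = (3/5)(0.26159) + (0)(0.1308) + (2/3)(0.27467) + (1)(0.083234) + (5/9)(0.2497) = 0.56203.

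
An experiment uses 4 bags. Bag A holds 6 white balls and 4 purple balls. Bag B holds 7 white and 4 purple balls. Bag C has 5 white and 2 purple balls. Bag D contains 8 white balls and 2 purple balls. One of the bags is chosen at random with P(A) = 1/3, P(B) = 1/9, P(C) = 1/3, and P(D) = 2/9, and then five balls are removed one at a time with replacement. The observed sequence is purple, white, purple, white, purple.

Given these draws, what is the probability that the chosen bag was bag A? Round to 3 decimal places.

Under each hypothesis, the probability of the observed sequence is: P(data | bag A) = (4/10)(6/10)(4/10)(6/10)(4/10) = 0.02304; P(data | bag B) = (4/11)(7/11)(4/11)(7/11)(4/11) = 0.019472; P(data | bag C) = (2/7)(5/7)(2/7)(5/7)(2/7) = 0.0119; P(data | bag D) = (2/10)(8/10)(2/10)(8/10)(2/10) = 0.00512.
Multiplying each by its prior: 1/3 · 0.02304 = 0.00768, 1/9 · 0.019472 = 0.0021636, 1/3 · 0.0119 = 0.0039666, 2/9 · 0.00512 = 0.0011378; these sum to 0.014948.
So P(bag A | data) = (0.00768) / (0.014948) = 0.51378.

0.514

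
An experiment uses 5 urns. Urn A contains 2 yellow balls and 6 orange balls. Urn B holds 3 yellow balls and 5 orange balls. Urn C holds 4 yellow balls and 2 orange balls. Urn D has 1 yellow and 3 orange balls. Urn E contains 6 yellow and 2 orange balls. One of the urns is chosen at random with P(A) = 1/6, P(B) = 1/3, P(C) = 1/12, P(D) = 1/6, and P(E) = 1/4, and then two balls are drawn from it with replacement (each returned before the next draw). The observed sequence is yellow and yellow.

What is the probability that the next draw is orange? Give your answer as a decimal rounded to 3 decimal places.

0.377

Compute the likelihood of the observed sequence for each case: P(data | urn A) = (2/8)(2/8) = 1/16; P(data | urn B) = (3/8)(3/8) = 9/64; P(data | urn C) = (4/6)(4/6) = 4/9; P(data | urn D) = (1/4)(1/4) = 1/16; P(data | urn E) = (6/8)(6/8) = 9/16.
Multiplying each by its prior: 1/6 · 1/16 = 1/96, 1/3 · 9/64 = 3/64, 1/12 · 4/9 = 1/27, 1/6 · 1/16 = 1/96, 1/4 · 9/16 = 9/64; summing to 53/216.
The posterior is then P(urn A | data) = 0.042453, P(urn B | data) = 0.19104, P(urn C | data) = 0.15094, P(urn D | data) = 0.042453, P(urn E | data) = 0.57311.
Averaging over the posterior, P(orange next | data) = (3/4)(0.042453) + (5/8)(0.19104) + (1/3)(0.15094) + (3/4)(0.042453) + (1/4)(0.57311) = 0.37667.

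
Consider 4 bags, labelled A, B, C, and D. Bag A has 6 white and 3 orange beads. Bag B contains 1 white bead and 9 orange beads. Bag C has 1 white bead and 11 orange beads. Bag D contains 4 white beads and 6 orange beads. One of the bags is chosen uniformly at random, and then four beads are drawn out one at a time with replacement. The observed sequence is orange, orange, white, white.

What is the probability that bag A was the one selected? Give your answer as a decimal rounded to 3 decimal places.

Under each hypothesis, the probability of the observed sequence is: P(data | bag A) = (3/9)(3/9)(6/9)(6/9) = 0.049383; P(data | bag B) = (9/10)(9/10)(1/10)(1/10) = 0.0081; P(data | bag C) = (11/12)(11/12)(1/12)(1/12) = 0.0058353; P(data | bag D) = (6/10)(6/10)(4/10)(4/10) = 0.0576.
Weighting by the prior gives 1/4 · 0.049383 = 0.012346, 1/4 · 0.0081 = 0.002025, 1/4 · 0.0058353 = 0.0014588, 1/4 · 0.0576 = 0.0144; with total 0.030229.
By Bayes' rule, P(bag A | data) = (0.012346) / (0.030229) = 0.4084.

0.408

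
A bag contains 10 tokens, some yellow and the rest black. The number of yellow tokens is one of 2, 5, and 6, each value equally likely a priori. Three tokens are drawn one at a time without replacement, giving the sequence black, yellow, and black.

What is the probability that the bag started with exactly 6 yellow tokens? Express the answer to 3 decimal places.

0.254

Under each hypothesis, the probability of the observed sequence is: P(data | r = 2) = (8/10)(2/9)(7/8) = 7/45; P(data | r = 5) = (5/10)(5/9)(4/8) = 5/36; P(data | r = 6) = (4/10)(6/9)(3/8) = 1/10.
Multiplying each by its prior: 1/3 · 7/45 = 7/135, 1/3 · 5/36 = 5/108, 1/3 · 1/10 = 1/30; summing to 71/540.
So P(r = 6 | data) = (1/30) / (71/540) = 18/71.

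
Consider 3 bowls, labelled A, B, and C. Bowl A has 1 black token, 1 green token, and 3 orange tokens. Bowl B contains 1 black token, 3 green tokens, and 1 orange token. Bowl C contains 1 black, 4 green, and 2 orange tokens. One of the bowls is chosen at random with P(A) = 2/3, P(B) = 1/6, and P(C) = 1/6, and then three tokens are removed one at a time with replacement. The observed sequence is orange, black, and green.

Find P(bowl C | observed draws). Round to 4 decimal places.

The likelihood of the observed sequence under each hypothesis: P(data | bowl A) = (3/5)(1/5)(1/5) = 0.024; P(data | bowl B) = (1/5)(1/5)(3/5) = 0.024; P(data | bowl C) = (2/7)(1/7)(4/7) = 0.023324.
Weighting by the prior gives 2/3 · 0.024 = 0.016, 1/6 · 0.024 = 0.004, 1/6 · 0.023324 = 0.0038873; these sum to 0.023887.
Therefore the posterior P(bowl C | data) = (0.0038873) / (0.023887) = 0.16273.

0.1627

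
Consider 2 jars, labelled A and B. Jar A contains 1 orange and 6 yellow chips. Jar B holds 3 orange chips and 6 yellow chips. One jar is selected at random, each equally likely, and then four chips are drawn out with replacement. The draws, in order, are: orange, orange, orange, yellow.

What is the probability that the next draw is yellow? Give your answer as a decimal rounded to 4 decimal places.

Under each hypothesis, the probability of the observed sequence is: P(data | jar A) = (1/7)(1/7)(1/7)(6/7) = 0.002499; P(data | jar B) = (3/9)(3/9)(3/9)(6/9) = 0.024691.
The prior-weighted likelihoods are 1/2 · 0.002499 = 0.0012495, 1/2 · 0.024691 = 0.012346; these sum to 0.013595.
Dividing through by the total gives posterior P(jar A | data) = 0.091906, P(jar B | data) = 0.90809.
The predictive probability is P(yellow next | data) = (6/7)(0.091906) + (2/3)(0.90809) = 0.68417.

0.6842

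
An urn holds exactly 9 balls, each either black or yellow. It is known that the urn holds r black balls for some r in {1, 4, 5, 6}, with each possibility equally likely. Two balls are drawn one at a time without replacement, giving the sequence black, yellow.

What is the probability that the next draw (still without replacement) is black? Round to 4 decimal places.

Compute the likelihood of the observed sequence for each case: P(data | r = 1) = (1/9)(8/8) = 1/9; P(data | r = 4) = (4/9)(5/8) = 5/18; P(data | r = 5) = (5/9)(4/8) = 5/18; P(data | r = 6) = (6/9)(3/8) = 1/4.
Multiplying each by its prior: 1/4 · 1/9 = 1/36, 1/4 · 5/18 = 5/72, 1/4 · 5/18 = 5/72, 1/4 · 1/4 = 1/16; these sum to 11/48.
Normalising, the posterior is P(r = 1 | data) = 4/33, P(r = 4 | data) = 10/33, P(r = 5 | data) = 10/33, P(r = 6 | data) = 3/11.
So P(black next | data) = Σ P(black next | H) P(H | data) = (0)(4/33) + (3/7)(10/33) + (4/7)(10/33) + (5/7)(3/11) = 115/231.

0.4978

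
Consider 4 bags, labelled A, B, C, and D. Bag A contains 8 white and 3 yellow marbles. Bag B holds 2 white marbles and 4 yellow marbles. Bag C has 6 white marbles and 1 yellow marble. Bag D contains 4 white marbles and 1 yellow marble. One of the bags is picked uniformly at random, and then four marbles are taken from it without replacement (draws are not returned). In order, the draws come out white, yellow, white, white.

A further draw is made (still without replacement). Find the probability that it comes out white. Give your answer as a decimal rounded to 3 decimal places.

Compute the likelihood of the observed sequence for each case: P(data | bag A) = (8/11)(3/10)(7/9)(6/8) = 0.12727; P(data | bag B) = (2/6)(4/5)(1/4)(0/3) = 0; P(data | bag C) = (6/7)(1/6)(5/5)(4/4) = 0.14286; P(data | bag D) = (4/5)(1/4)(3/3)(2/2) = 0.2.
Multiplying each by its prior: 1/4 · 0.12727 = 0.031818, 1/4 · 0 = 0, 1/4 · 0.14286 = 0.035714, 1/4 · 0.2 = 0.05; summing to 0.11753.
The posterior is then P(bag A | data) = 0.27072, P(bag B | data) = 0, P(bag C | data) = 0.30387, P(bag D | data) = 0.42541.
Averaging over the posterior, P(white next | data) = (5/7)(0.27072) + (1)(0.30387) + (1)(0.42541) = 0.92265.

0.923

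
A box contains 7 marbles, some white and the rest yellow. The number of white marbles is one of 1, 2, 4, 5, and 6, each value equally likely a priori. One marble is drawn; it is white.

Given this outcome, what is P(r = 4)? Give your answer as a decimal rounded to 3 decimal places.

0.222

The likelihood of this draw under each hypothesis: P(data | r = 1) = (1/7) = 1/7; P(data | r = 2) = (2/7) = 2/7; P(data | r = 4) = (4/7) = 4/7; P(data | r = 5) = (5/7) = 5/7; P(data | r = 6) = (6/7) = 6/7.
Weighting by the prior gives 1/5 · 1/7 = 1/35, 1/5 · 2/7 = 2/35, 1/5 · 4/7 = 4/35, 1/5 · 5/7 = 1/7, 1/5 · 6/7 = 6/35; with total 18/35.
By Bayes' rule, P(r = 4 | data) = (4/35) / (18/35) = 2/9.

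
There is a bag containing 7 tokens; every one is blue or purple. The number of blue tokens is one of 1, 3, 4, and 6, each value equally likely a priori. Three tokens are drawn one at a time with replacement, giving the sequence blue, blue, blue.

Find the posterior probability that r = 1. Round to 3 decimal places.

For each hypothesis, P(data | H) works out to: P(data | r = 1) = (1/7)(1/7)(1/7) = 0.0029155; P(data | r = 3) = (3/7)(3/7)(3/7) = 0.078717; P(data | r = 4) = (4/7)(4/7)(4/7) = 0.18659; P(data | r = 6) = (6/7)(6/7)(6/7) = 0.62974.
Weighting by the prior gives 1/4 · 0.0029155 = 0.00072886, 1/4 · 0.078717 = 0.019679, 1/4 · 0.18659 = 0.046647, 1/4 · 0.62974 = 0.15743; with total 0.22449.
By Bayes' rule, P(r = 1 | data) = (0.00072886) / (0.22449) = 0.0032468.

0.003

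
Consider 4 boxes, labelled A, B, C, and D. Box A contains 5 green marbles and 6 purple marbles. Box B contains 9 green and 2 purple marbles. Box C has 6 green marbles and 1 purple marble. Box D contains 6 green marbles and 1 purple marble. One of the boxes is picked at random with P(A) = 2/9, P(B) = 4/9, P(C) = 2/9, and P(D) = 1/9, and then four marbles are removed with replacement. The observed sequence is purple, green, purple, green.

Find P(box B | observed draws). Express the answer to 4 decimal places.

0.3452

For each hypothesis, P(data | H) works out to: P(data | box A) = (6/11)(5/11)(6/11)(5/11) = 0.061471; P(data | box B) = (2/11)(9/11)(2/11)(9/11) = 0.02213; P(data | box C) = (1/7)(6/7)(1/7)(6/7) = 0.014994; P(data | box D) = (1/7)(6/7)(1/7)(6/7) = 0.014994.
Weighting by the prior gives 2/9 · 0.061471 = 0.01366, 4/9 · 0.02213 = 0.0098354, 2/9 · 0.014994 = 0.0033319, 1/9 · 0.014994 = 0.001666; with total 0.028494.
So P(box B | data) = (0.0098354) / (0.028494) = 0.34518.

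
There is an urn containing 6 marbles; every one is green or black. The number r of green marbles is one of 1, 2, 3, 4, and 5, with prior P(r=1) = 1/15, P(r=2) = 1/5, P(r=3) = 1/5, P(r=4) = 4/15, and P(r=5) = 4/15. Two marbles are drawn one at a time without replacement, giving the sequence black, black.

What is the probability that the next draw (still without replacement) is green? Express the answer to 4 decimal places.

The likelihood of the observed sequence under each hypothesis: P(data | r = 1) = (5/6)(4/5) = 2/3; P(data | r = 2) = (4/6)(3/5) = 2/5; P(data | r = 3) = (3/6)(2/5) = 1/5; P(data | r = 4) = (2/6)(1/5) = 1/15; P(data | r = 5) = (1/6)(0/5) = 0.
Weighting by the prior gives 1/15 · 2/3 = 2/45, 1/5 · 2/5 = 2/25, 1/5 · 1/5 = 1/25, 4/15 · 1/15 = 4/225, 4/15 · 0 = 0; these sum to 41/225.
Dividing through by the total gives posterior P(r = 1 | data) = 10/41, P(r = 2 | data) = 18/41, P(r = 3 | data) = 9/41, P(r = 4 | data) = 4/41, P(r = 5 | data) = 0.
So P(green next | data) = Σ P(green next | H) P(H | data) = (1/4)(10/41) + (1/2)(18/41) + (3/4)(9/41) + (1)(4/41) = 89/164.

0.5427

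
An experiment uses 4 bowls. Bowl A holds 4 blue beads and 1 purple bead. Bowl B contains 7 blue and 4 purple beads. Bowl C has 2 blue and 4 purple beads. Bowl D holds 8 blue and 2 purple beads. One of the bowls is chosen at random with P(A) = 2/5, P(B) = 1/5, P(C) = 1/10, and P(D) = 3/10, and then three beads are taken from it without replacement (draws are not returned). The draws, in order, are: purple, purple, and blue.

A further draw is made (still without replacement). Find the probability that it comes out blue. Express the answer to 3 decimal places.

The likelihood of the observed sequence under each hypothesis: P(data | bowl A) = (1/5)(0/4) = 0; P(data | bowl B) = (4/11)(3/10)(7/9) = 14/165; P(data | bowl C) = (4/6)(3/5)(2/4) = 1/5; P(data | bowl D) = (2/10)(1/9)(8/8) = 1/45.
The prior-weighted likelihoods are 2/5 · 0 = 0, 1/5 · 14/165 = 14/825, 1/10 · 1/5 = 1/50, 3/10 · 1/45 = 1/150; with total 12/275.
Normalising, the posterior is P(bowl A | data) = 0, P(bowl B | data) = 7/18, P(bowl C | data) = 11/24, P(bowl D | data) = 11/72.
The predictive probability is P(blue next | data) = (3/4)(7/18) + (1/3)(11/24) + (1)(11/72) = 43/72.

0.597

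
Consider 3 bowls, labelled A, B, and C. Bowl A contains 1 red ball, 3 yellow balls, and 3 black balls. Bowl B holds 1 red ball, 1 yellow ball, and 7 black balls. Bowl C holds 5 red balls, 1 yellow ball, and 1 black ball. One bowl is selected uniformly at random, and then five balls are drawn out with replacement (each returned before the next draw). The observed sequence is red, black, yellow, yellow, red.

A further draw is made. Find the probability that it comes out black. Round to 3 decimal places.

Under each hypothesis, the probability of the observed sequence is: P(data | bowl A) = (1/7)(3/7)(3/7)(3/7)(1/7) = 0.0016065; P(data | bowl B) = (1/9)(7/9)(1/9)(1/9)(1/9) = 0.00011855; P(data | bowl C) = (5/7)(1/7)(1/7)(1/7)(5/7) = 0.0014875.
Weighting by the prior gives 1/3 · 0.0016065 = 0.00053549, 1/3 · 0.00011855 = 3.9515e-05, 1/3 · 0.0014875 = 0.00049583; these sum to 0.0010708.
Normalising, the posterior is P(bowl A | data) = 0.50007, P(bowl B | data) = 0.036901, P(bowl C | data) = 0.46303.
So P(black next | data) = Σ P(black next | H) P(H | data) = (3/7)(0.50007) + (7/9)(0.036901) + (1/7)(0.46303) = 0.30916.

0.309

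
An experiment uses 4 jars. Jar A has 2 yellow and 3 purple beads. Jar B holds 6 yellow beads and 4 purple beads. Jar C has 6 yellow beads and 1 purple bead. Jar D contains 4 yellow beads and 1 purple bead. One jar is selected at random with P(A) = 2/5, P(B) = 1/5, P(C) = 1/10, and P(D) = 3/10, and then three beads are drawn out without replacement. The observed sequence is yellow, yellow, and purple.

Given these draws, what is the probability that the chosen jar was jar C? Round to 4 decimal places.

The likelihood of the observed sequence under each hypothesis: P(data | jar A) = (2/5)(1/4)(3/3) = 1/10; P(data | jar B) = (6/10)(5/9)(4/8) = 1/6; P(data | jar C) = (6/7)(5/6)(1/5) = 1/7; P(data | jar D) = (4/5)(3/4)(1/3) = 1/5.
Weighting by the prior gives 2/5 · 1/10 = 1/25, 1/5 · 1/6 = 1/30, 1/10 · 1/7 = 1/70, 3/10 · 1/5 = 3/50; these sum to 31/210.
So P(jar C | data) = (1/70) / (31/210) = 3/31.

0.0968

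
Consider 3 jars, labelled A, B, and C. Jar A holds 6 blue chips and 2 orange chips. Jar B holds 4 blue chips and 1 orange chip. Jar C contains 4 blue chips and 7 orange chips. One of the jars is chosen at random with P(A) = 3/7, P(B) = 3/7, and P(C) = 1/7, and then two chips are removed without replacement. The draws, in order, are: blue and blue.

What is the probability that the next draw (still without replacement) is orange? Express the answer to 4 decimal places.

The likelihood of the observed sequence under each hypothesis: P(data | jar A) = (6/8)(5/7) = 0.53571; P(data | jar B) = (4/5)(3/4) = 0.6; P(data | jar C) = (4/11)(3/10) = 0.10909.
The prior-weighted likelihoods are 3/7 · 0.53571 = 0.22959, 3/7 · 0.6 = 0.25714, 1/7 · 0.10909 = 0.015584; summing to 0.50232.
Normalising, the posterior is P(jar A | data) = 0.45706, P(jar B | data) = 0.51191, P(jar C | data) = 0.031025.
The predictive probability is P(orange next | data) = (1/3)(0.45706) + (1/3)(0.51191) + (7/9)(0.031025) = 0.34712.

0.3471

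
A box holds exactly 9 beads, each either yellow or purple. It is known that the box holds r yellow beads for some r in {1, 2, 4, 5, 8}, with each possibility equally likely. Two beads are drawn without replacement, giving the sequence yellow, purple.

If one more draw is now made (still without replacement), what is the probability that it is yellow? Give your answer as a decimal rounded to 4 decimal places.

0.4286

Under each hypothesis, the probability of the observed sequence is: P(data | r = 1) = (1/9)(8/8) = 1/9; P(data | r = 2) = (2/9)(7/8) = 7/36; P(data | r = 4) = (4/9)(5/8) = 5/18; P(data | r = 5) = (5/9)(4/8) = 5/18; P(data | r = 8) = (8/9)(1/8) = 1/9.
The prior-weighted likelihoods are 1/5 · 1/9 = 1/45, 1/5 · 7/36 = 7/180, 1/5 · 5/18 = 1/18, 1/5 · 5/18 = 1/18, 1/5 · 1/9 = 1/45; summing to 7/36.
Dividing through by the total gives posterior P(r = 1 | data) = 4/35, P(r = 2 | data) = 1/5, P(r = 4 | data) = 2/7, P(r = 5 | data) = 2/7, P(r = 8 | data) = 4/35.
So P(yellow next | data) = Σ P(yellow next | H) P(H | data) = (0)(4/35) + (1/7)(1/5) + (3/7)(2/7) + (4/7)(2/7) + (1)(4/35) = 3/7.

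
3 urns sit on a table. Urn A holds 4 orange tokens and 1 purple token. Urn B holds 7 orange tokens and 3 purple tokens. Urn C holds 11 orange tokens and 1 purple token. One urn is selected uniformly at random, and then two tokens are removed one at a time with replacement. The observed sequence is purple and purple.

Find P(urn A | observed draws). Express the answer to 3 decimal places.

For each hypothesis, P(data | H) works out to: P(data | urn A) = (1/5)(1/5) = 0.04; P(data | urn B) = (3/10)(3/10) = 0.09; P(data | urn C) = (1/12)(1/12) = 0.0069444.
The prior-weighted likelihoods are 1/3 · 0.04 = 0.013333, 1/3 · 0.09 = 0.03, 1/3 · 0.0069444 = 0.0023148; summing to 0.045648.
By Bayes' rule, P(urn A | data) = (0.013333) / (0.045648) = 0.29209.

0.292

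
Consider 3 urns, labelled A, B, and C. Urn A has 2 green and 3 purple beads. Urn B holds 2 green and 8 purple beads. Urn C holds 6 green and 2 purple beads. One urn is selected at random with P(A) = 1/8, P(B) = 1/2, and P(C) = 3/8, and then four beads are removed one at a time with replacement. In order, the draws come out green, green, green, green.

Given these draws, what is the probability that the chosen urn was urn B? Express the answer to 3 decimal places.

0.007

Compute the likelihood of the observed sequence for each case: P(data | urn A) = (2/5)(2/5)(2/5)(2/5) = 0.0256; P(data | urn B) = (2/10)(2/10)(2/10)(2/10) = 0.0016; P(data | urn C) = (6/8)(6/8)(6/8)(6/8) = 0.31641.
The prior-weighted likelihoods are 1/8 · 0.0256 = 0.0032, 1/2 · 0.0016 = 0.0008, 3/8 · 0.31641 = 0.11865; with total 0.12265.
So P(urn B | data) = (0.0008) / (0.12265) = 0.0065225.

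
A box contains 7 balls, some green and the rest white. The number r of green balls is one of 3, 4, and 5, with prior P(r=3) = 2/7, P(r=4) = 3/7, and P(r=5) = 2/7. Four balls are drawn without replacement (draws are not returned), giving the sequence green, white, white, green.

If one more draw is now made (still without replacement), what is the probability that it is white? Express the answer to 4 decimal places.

Under each hypothesis, the probability of the observed sequence is: P(data | r = 3) = (3/7)(4/6)(3/5)(2/4) = 3/35; P(data | r = 4) = (4/7)(3/6)(2/5)(3/4) = 3/35; P(data | r = 5) = (5/7)(2/6)(1/5)(4/4) = 1/21.
Weighting by the prior gives 2/7 · 3/35 = 6/245, 3/7 · 3/35 = 9/245, 2/7 · 1/21 = 2/147; summing to 11/147.
Dividing through by the total gives posterior P(r = 3 | data) = 18/55, P(r = 4 | data) = 27/55, P(r = 5 | data) = 2/11.
The predictive probability is P(white next | data) = (2/3)(18/55) + (1/3)(27/55) + (0)(2/11) = 21/55.

0.3818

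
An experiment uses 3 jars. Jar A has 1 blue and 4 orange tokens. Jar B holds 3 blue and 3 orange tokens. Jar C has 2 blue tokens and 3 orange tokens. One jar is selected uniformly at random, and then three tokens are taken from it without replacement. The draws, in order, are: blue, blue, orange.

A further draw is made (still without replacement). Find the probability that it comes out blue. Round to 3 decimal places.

0.200

Compute the likelihood of the observed sequence for each case: P(data | jar A) = (1/5)(0/4) = 0; P(data | jar B) = (3/6)(2/5)(3/4) = 3/20; P(data | jar C) = (2/5)(1/4)(3/3) = 1/10.
The prior-weighted likelihoods are 1/3 · 0 = 0, 1/3 · 3/20 = 1/20, 1/3 · 1/10 = 1/30; summing to 1/12.
The posterior is then P(jar A | data) = 0, P(jar B | data) = 3/5, P(jar C | data) = 2/5.
The predictive probability is P(blue next | data) = (1/3)(3/5) + (0)(2/5) = 1/5.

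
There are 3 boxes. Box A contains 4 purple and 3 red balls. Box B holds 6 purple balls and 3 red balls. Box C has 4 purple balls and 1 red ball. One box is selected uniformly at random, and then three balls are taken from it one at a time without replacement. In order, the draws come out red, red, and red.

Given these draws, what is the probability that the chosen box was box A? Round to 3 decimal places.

Compute the likelihood of the observed sequence for each case: P(data | box A) = (3/7)(2/6)(1/5) = 0.028571; P(data | box B) = (3/9)(2/8)(1/7) = 0.011905; P(data | box C) = (1/5)(0/4) = 0.
Weighting by the prior gives 1/3 · 0.028571 = 0.0095238, 1/3 · 0.011905 = 0.0039683, 1/3 · 0 = 0; these sum to 0.013492.
Hence P(box A | data) = (0.0095238) / (0.013492) = 0.70588.

0.706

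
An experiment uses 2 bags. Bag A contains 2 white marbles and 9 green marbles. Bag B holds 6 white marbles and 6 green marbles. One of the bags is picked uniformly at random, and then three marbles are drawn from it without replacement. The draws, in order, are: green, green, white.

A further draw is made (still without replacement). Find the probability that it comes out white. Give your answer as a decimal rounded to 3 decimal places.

Compute the likelihood of the observed sequence for each case: P(data | bag A) = (9/11)(8/10)(2/9) = 8/55; P(data | bag B) = (6/12)(5/11)(6/10) = 3/22.
The prior-weighted likelihoods are 1/2 · 8/55 = 4/55, 1/2 · 3/22 = 3/44; summing to 31/220.
Normalising, the posterior is P(bag A | data) = 16/31, P(bag B | data) = 15/31.
The predictive probability is P(white next | data) = (1/8)(16/31) + (5/9)(15/31) = 1/3.

0.333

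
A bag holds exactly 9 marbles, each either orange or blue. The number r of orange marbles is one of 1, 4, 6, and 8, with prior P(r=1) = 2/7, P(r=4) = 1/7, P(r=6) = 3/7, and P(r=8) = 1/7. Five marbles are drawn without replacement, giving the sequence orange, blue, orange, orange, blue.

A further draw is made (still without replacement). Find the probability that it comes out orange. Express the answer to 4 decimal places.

0.6591

For each hypothesis, P(data | H) works out to: P(data | r = 1) = (1/9)(8/8)(0/7) = 0; P(data | r = 4) = (4/9)(5/8)(3/7)(2/6)(4/5) = 2/63; P(data | r = 6) = (6/9)(3/8)(5/7)(4/6)(2/5) = 1/21; P(data | r = 8) = (8/9)(1/8)(7/7)(6/6)(0/5) = 0.
Weighting by the prior gives 2/7 · 0 = 0, 1/7 · 2/63 = 2/441, 3/7 · 1/21 = 1/49, 1/7 · 0 = 0; these sum to 11/441.
The posterior is then P(r = 1 | data) = 0, P(r = 4 | data) = 2/11, P(r = 6 | data) = 9/11, P(r = 8 | data) = 0.
The predictive probability is P(orange next | data) = (1/4)(2/11) + (3/4)(9/11) = 29/44.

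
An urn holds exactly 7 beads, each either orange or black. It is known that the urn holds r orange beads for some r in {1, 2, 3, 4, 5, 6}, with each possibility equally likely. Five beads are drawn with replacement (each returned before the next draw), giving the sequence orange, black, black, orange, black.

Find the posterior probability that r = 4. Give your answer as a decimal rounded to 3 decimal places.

0.220

Under each hypothesis, the probability of the observed sequence is: P(data | r = 1) = (1/7)(6/7)(6/7)(1/7)(6/7) = 0.012852; P(data | r = 2) = (2/7)(5/7)(5/7)(2/7)(5/7) = 0.02975; P(data | r = 3) = (3/7)(4/7)(4/7)(3/7)(4/7) = 0.034271; P(data | r = 4) = (4/7)(3/7)(3/7)(4/7)(3/7) = 0.025704; P(data | r = 5) = (5/7)(2/7)(2/7)(5/7)(2/7) = 0.0119; P(data | r = 6) = (6/7)(1/7)(1/7)(6/7)(1/7) = 0.002142.
The prior-weighted likelihoods are 1/6 · 0.012852 = 0.002142, 1/6 · 0.02975 = 0.0049583, 1/6 · 0.034271 = 0.0057119, 1/6 · 0.025704 = 0.0042839, 1/6 · 0.0119 = 0.0019833, 1/6 · 0.002142 = 0.00035699; these sum to 0.019436.
Hence P(r = 4 | data) = (0.0042839) / (0.019436) = 0.22041.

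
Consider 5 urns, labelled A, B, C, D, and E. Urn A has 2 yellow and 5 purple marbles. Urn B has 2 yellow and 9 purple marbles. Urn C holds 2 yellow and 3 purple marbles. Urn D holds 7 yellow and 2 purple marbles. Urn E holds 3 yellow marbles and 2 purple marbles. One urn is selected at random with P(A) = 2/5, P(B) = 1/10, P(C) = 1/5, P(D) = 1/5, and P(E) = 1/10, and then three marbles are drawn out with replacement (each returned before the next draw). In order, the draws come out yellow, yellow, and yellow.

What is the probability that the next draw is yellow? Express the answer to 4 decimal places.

0.6794

Under each hypothesis, the probability of the observed sequence is: P(data | urn A) = (2/7)(2/7)(2/7) = 0.023324; P(data | urn B) = (2/11)(2/11)(2/11) = 0.0060105; P(data | urn C) = (2/5)(2/5)(2/5) = 0.064; P(data | urn D) = (7/9)(7/9)(7/9) = 0.47051; P(data | urn E) = (3/5)(3/5)(3/5) = 0.216.
The prior-weighted likelihoods are 2/5 · 0.023324 = 0.0093294, 1/10 · 0.0060105 = 0.00060105, 1/5 · 0.064 = 0.0128, 1/5 · 0.47051 = 0.094102, 1/10 · 0.216 = 0.0216; summing to 0.13843.
The posterior is then P(urn A | data) = 0.067394, P(urn B | data) = 0.0043419, P(urn C | data) = 0.092464, P(urn D | data) = 0.67977, P(urn E | data) = 0.15603.
The predictive probability is P(yellow next | data) = (2/7)(0.067394) + (2/11)(0.0043419) + (2/5)(0.092464) + (7/9)(0.67977) + (3/5)(0.15603) = 0.67936.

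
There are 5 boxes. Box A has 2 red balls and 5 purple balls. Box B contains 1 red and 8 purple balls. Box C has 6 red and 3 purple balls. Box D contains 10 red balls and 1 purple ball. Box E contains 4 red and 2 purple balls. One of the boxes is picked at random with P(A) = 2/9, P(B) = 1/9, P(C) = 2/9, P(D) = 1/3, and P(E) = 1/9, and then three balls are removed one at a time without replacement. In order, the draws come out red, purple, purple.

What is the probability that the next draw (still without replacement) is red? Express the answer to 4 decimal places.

The likelihood of the observed sequence under each hypothesis: P(data | box A) = (2/7)(5/6)(4/5) = 0.19048; P(data | box B) = (1/9)(8/8)(7/7) = 0.11111; P(data | box C) = (6/9)(3/8)(2/7) = 0.071429; P(data | box D) = (10/11)(1/10)(0/9) = 0; P(data | box E) = (4/6)(2/5)(1/4) = 0.066667.
Weighting by the prior gives 2/9 · 0.19048 = 0.042328, 1/9 · 0.11111 = 0.012346, 2/9 · 0.071429 = 0.015873, 1/3 · 0 = 0, 1/9 · 0.066667 = 0.0074074; these sum to 0.077954.
The posterior is then P(box A | data) = 0.54299, P(box B | data) = 0.15837, P(box C | data) = 0.20362, P(box D | data) = 0, P(box E | data) = 0.095023.
So P(red next | data) = Σ P(red next | H) P(H | data) = (1/4)(0.54299) + (0)(0.15837) + (5/6)(0.20362) + (1)(0.095023) = 0.40045.

0.4005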